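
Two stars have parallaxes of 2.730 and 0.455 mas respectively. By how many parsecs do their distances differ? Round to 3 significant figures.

d_A = 1/0.002730″ = 366.3 pc; d_B = 1/0.0004550″ = 2197.8 pc.
|d_B − d_A| = |2197.8 − 366.3| = 1831.5 pc.

1830 pc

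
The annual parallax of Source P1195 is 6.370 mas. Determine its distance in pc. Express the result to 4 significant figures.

p = 6.370 mas = 0.006370 arcsec.
d = 1/p = 1/0.006370 = 156.99 pc.

157.0 pc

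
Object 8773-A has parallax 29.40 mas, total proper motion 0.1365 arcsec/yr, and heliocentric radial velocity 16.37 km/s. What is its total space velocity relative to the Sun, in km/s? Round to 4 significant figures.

27.43 km/s

d = 1/p = 1/0.02940″ = 34.014 pc.
v_t = 4.740 μ d = 4.740 × 0.1365 × 34.014 = 22.007 km/s.
v = √(v_r² + v_t²) = √(16.37² + 22.007²) = √752.285 = 27.428 km/s.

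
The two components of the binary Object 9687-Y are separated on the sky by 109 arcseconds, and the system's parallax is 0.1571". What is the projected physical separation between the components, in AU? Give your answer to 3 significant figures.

694 AU

d = 1/p = 1/0.1571″ = 6.3654 pc.
At distance d (pc), an angle of θ arcsec spans θ·d AU: s = 109 × 6.3654 = 693.83 AU.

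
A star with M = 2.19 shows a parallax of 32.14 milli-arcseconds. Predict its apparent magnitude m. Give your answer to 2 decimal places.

d = 1/p = 1/0.03214″ = 31.114 pc.
m − M = 5 log₁₀ d − 5 = 5 log₁₀(31.114) − 5 = 7.4648 − 5 = 2.4648.
m = M + (m − M) = 2.19 + 2.4648 = 4.65.

m = 4.65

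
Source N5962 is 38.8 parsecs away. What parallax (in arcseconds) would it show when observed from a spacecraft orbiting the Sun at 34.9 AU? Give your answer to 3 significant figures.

0.899 arcsec

p (arcsec) = B (AU) / d (pc).
p = 34.9 / 38.8 = 0.89948 arcsec.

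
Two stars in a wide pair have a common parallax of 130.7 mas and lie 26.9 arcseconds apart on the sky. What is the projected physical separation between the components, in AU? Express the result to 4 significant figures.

205.8 AU

d = 1/p = 1/0.1307″ = 7.6511 pc.
At distance d (pc), an angle of θ arcsec spans θ·d AU: s = 26.9 × 7.6511 = 205.81 AU.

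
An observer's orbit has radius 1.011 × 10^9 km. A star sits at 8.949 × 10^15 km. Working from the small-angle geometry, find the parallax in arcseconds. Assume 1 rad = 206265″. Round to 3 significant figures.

θ ≈ B/d = (1.011 × 10^9) / (8.949 × 10^15) = 1.1297 × 10^-7 rad.
In arcseconds: 1.1297 × 10^-7 × 206265 = 0.023302″.

0.0233 arcsec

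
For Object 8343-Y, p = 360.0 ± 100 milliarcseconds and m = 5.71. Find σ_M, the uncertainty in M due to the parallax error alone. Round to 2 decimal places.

M = m − 5 log₁₀ d + 5 = m + 5 log₁₀ p + 5, so ∂M/∂p = 5/(p ln 10).
σ_M = (5/ln 10) · (σ_p/p) = 2.1715 × 100/360.0 = 2.1715 × 0.27778 = 0.6032.

σ_M = 0.60 mag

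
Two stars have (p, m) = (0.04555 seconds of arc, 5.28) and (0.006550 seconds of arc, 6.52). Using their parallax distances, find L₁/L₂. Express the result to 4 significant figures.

L₁/L₂ = 0.06479

d₁ = 1/p₁ = 1/0.04555″ = 21.954 pc; d₂ = 1/p₂ = 1/0.006550″ = 152.67 pc.
M₁ = m₁ − 5 log₁₀ d₁ + 5 = 5.28 − 6.7076 + 5 = 3.5724.
M₂ = 6.52 − 10.9188 + 5 = 0.6012.
L₁/L₂ = 10^(0.4(M₂ − M₁)) = 10^(0.4 × (-2.9712)) = 10^(-1.18848) = 0.064792.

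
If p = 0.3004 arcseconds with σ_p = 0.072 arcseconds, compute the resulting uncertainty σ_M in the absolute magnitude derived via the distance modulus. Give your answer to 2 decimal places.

σ_M = 0.52 mag

M = m − 5 log₁₀ d + 5 = m + 5 log₁₀ p + 5, so ∂M/∂p = 5/(p ln 10).
σ_M = (5/ln 10) · (σ_p/p) = 2.1715 × 0.072/0.3004 = 2.1715 × 0.23968 = 0.52047.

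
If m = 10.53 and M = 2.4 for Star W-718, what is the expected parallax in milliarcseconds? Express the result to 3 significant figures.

m − M = 10.53 − 2.4 = 8.13.
d = 10^((m−M)/5 + 1) = 10^2.626 = 422.67 pc.
p = 1/d = 1/422.67 = 0.0023659 arcsec = 2.3659 mas.

2.37 mas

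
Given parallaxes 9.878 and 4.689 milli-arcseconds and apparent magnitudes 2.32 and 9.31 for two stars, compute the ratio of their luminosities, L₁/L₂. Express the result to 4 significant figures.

L₁/L₂ = 140.9

d₁ = 1/p₁ = 1/0.009878″ = 101.24 pc; d₂ = 1/p₂ = 1/0.004689″ = 213.27 pc.
M₁ = m₁ − 5 log₁₀ d₁ + 5 = 2.32 − 10.0268 + 5 = -2.7068.
M₂ = 9.31 − 11.6446 + 5 = 2.6654.
L₁/L₂ = 10^(0.4(M₂ − M₁)) = 10^(0.4 × 5.3722) = 10^2.14888 = 140.89.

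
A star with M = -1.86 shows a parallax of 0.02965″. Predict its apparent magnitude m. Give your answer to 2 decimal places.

d = 1/p = 1/0.02965″ = 33.727 pc.
m − M = 5 log₁₀ d − 5 = 5 log₁₀(33.727) − 5 = 7.6399 − 5 = 2.6399.
m = M + (m − M) = -1.86 + 2.6399 = 0.78.

m = 0.78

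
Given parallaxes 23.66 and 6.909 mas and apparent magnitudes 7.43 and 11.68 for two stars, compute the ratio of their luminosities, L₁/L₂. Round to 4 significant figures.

L₁/L₂ = 4.274

d₁ = 1/p₁ = 1/0.02366″ = 42.265 pc; d₂ = 1/p₂ = 1/0.006909″ = 144.74 pc.
M₁ = m₁ − 5 log₁₀ d₁ + 5 = 7.43 − 8.1299 + 5 = 4.3001.
M₂ = 11.68 − 10.8029 + 5 = 5.8771.
L₁/L₂ = 10^(0.4(M₂ − M₁)) = 10^(0.4 × 1.5770) = 10^0.63080 = 4.2737.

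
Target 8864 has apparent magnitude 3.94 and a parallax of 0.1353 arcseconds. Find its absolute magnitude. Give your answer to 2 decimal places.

d = 1/p = 1/0.1353″ = 7.391 pc.
m − M = 5 log₁₀(7.391) − 5 = 4.3435 − 5 = -0.6565.
M = m − (m − M) = 3.94 − (-0.6565) = 4.60.

M = 4.60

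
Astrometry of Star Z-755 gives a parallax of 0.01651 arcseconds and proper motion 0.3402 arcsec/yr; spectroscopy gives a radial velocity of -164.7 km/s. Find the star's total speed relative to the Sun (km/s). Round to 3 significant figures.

d = 1/p = 1/0.01651″ = 60.569 pc.
v_t = 4.740 μ d = 4.740 × 0.3402 × 60.569 = 97.67 km/s.
v = √(v_r² + v_t²) = √((-164.7)² + 97.67²) = √36665.5 = 191.48 km/s.

191 km/s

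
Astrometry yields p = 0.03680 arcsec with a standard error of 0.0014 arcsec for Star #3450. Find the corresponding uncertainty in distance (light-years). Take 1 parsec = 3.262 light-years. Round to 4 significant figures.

3.372 ly

d = 1/p, so σ_d = σ_p / p².
σ_d = 0.00140 / (0.03680)² = 0.00140 / 0.0013542 = 1.0338 pc = 1.0338 × 3.262 ly = 3.3723 ly.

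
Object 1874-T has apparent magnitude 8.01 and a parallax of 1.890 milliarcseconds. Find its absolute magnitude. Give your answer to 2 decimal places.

M = -0.61

d = 1/p = 1/0.001890″ = 529.1 pc.
m − M = 5 log₁₀(529.1) − 5 = 13.6177 − 5 = 8.6177.
M = m − (m − M) = 8.01 − 8.6177 = -0.61.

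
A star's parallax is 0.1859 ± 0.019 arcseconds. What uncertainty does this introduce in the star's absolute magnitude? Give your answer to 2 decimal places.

M = m − 5 log₁₀ d + 5 = m + 5 log₁₀ p + 5, so ∂M/∂p = 5/(p ln 10).
σ_M = (5/ln 10) · (σ_p/p) = 2.1715 × 0.019/0.1859 = 2.1715 × 0.10221 = 0.22195.

σ_M = 0.22 mag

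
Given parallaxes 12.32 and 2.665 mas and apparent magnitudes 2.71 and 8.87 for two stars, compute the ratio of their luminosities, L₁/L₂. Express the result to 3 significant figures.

L₁/L₂ = 13.6

d₁ = 1/p₁ = 1/0.01232″ = 81.169 pc; d₂ = 1/p₂ = 1/0.002665″ = 375.23 pc.
M₁ = m₁ − 5 log₁₀ d₁ + 5 = 2.71 − 9.5470 + 5 = -1.8370.
M₂ = 8.87 − 12.8715 + 5 = 0.9985.
L₁/L₂ = 10^(0.4(M₂ − M₁)) = 10^(0.4 × 2.8355) = 10^1.13420 = 13.621.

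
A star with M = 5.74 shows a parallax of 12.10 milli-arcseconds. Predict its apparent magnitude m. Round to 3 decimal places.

m = 10.326

d = 1/p = 1/0.01210″ = 82.645 pc.
m − M = 5 log₁₀ d − 5 = 5 log₁₀(82.645) − 5 = 9.5861 − 5 = 4.5861.
m = M + (m − M) = 5.74 + 4.5861 = 10.326.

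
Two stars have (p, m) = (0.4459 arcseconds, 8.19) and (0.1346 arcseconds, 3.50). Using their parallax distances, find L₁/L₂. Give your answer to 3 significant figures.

d₁ = 1/p₁ = 1/0.4459″ = 2.2427 pc; d₂ = 1/p₂ = 1/0.1346″ = 7.4294 pc.
M₁ = m₁ − 5 log₁₀ d₁ + 5 = 8.19 − 1.7539 + 5 = 11.4361.
M₂ = 3.50 − 4.3548 + 5 = 4.1452.
L₁/L₂ = 10^(0.4(M₂ − M₁)) = 10^(0.4 × (-7.2909)) = 10^(-2.91636) = 0.0012124.

L₁/L₂ = 0.00121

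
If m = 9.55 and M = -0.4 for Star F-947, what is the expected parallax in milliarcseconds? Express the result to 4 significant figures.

m − M = 9.55 − (-0.4) = 9.95.
d = 10^((m−M)/5 + 1) = 10^2.990 = 977.24 pc.
p = 1/d = 1/977.24 = 0.0010233 arcsec = 1.0233 mas.

1.023 mas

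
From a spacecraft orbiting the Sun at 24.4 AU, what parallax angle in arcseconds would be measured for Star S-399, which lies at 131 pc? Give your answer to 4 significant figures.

p (arcsec) = B (AU) / d (pc).
p = 24.4 / 131 = 0.18626 arcsec.

0.1863 arcsec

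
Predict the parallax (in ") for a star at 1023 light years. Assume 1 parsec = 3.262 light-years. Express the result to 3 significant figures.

0.00319 "

d = 1023 ly ÷ 3.262 = 313.61 pc.
p = 1/d = 1/313.61 = 0.0031887 arcsec.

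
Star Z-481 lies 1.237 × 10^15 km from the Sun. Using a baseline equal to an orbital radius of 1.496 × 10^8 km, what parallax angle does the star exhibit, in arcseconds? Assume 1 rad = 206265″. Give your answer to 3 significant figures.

θ ≈ B/d = (1.496 × 10^8) / (1.237 × 10^15) = 1.2094 × 10^-7 rad.
In arcseconds: 1.2094 × 10^-7 × 206265 = 0.024946″.

0.0249 arcsec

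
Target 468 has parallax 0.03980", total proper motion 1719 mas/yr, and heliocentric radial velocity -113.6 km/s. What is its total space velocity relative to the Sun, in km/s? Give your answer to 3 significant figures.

234 km/s

d = 1/p = 1/0.03980″ = 25.126 pc.
μ = 1719 mas/yr = 1.719 ″/yr.
v_t = 4.740 μ d = 4.740 × 1.719 × 25.126 = 204.73 km/s.
v = √(v_r² + v_t²) = √((-113.6)² + 204.73²) = √54819.3 = 234.14 km/s.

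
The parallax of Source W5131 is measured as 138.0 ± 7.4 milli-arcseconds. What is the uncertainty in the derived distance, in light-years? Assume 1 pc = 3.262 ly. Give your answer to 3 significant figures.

d = 1/p, so σ_d = σ_p / p².
σ_d = 0.00740 / (0.1380)² = 0.00740 / 0.019044 = 0.38857 pc = 0.38857 × 3.262 ly = 1.2675 ly.

1.27 ly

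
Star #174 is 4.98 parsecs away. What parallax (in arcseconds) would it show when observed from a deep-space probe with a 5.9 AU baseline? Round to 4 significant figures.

1.185 arcsec

p (arcsec) = B (AU) / d (pc).
p = 5.9 / 4.98 = 1.1847 arcsec.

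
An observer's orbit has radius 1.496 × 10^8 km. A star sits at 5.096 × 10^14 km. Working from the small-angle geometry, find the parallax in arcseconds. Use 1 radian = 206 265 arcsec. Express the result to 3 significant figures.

0.0606 arcsec

θ ≈ B/d = (1.496 × 10^8) / (5.096 × 10^14) = 2.9356 × 10^-7 rad.
In arcseconds: 2.9356 × 10^-7 × 206265 = 0.060551″.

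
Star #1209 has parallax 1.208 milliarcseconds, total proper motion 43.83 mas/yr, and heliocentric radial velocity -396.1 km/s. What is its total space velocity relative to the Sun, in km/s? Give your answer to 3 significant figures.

432 km/s

d = 1/p = 1/0.001208″ = 827.81 pc.
μ = 43.83 mas/yr = 0.04383 ″/yr.
v_t = 4.740 μ d = 4.740 × 0.04383 × 827.81 = 171.98 km/s.
v = √(v_r² + v_t²) = √((-396.1)² + 171.98²) = √186472 = 431.82 km/s.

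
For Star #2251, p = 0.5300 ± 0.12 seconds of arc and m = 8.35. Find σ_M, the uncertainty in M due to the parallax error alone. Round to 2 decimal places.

M = m − 5 log₁₀ d + 5 = m + 5 log₁₀ p + 5, so ∂M/∂p = 5/(p ln 10).
σ_M = (5/ln 10) · (σ_p/p) = 2.1715 × 0.12/0.5300 = 2.1715 × 0.22642 = 0.49167.

σ_M = 0.49 mag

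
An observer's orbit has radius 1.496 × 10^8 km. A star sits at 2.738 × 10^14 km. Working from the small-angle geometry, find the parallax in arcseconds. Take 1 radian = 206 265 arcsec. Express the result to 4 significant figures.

0.1127 arcsec

θ ≈ B/d = (1.496 × 10^8) / (2.738 × 10^14) = 5.4638 × 10^-7 rad.
In arcseconds: 5.4638 × 10^-7 × 206265 = 0.1127″.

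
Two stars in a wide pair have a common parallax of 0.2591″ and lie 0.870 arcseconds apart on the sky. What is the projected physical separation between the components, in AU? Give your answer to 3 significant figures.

d = 1/p = 1/0.2591″ = 3.8595 pc.
At distance d (pc), an angle of θ arcsec spans θ·d AU: s = 0.870 × 3.8595 = 3.3578 AU.

3.36 AU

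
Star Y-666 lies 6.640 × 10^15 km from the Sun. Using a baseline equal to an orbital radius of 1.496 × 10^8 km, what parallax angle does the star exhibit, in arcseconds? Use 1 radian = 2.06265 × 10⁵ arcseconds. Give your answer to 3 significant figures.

0.00465 arcsec

θ ≈ B/d = (1.496 × 10^8) / (6.640 × 10^15) = 2.2530 × 10^-8 rad.
In arcseconds: 2.2530 × 10^-8 × 206265 = 0.0046472″.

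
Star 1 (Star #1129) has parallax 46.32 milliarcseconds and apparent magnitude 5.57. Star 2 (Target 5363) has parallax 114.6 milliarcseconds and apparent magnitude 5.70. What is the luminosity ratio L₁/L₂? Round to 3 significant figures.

d₁ = 1/p₁ = 1/0.04632″ = 21.589 pc; d₂ = 1/p₂ = 1/0.1146″ = 8.726 pc.
M₁ = m₁ − 5 log₁₀ d₁ + 5 = 5.57 − 6.6712 + 5 = 3.8988.
M₂ = 5.70 − 4.7041 + 5 = 5.9959.
L₁/L₂ = 10^(0.4(M₂ − M₁)) = 10^(0.4 × 2.0971) = 10^0.83884 = 6.8999.

L₁/L₂ = 6.90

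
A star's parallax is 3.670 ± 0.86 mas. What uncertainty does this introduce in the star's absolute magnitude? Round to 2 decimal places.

σ_M = 0.51 mag

M = m − 5 log₁₀ d + 5 = m + 5 log₁₀ p + 5, so ∂M/∂p = 5/(p ln 10).
σ_M = (5/ln 10) · (σ_p/p) = 2.1715 × 0.86/3.670 = 2.1715 × 0.23433 = 0.50885.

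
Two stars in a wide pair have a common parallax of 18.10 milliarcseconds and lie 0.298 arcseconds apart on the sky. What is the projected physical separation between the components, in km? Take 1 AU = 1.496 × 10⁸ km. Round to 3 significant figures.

d = 1/p = 1/0.01810″ = 55.249 pc.
At distance d (pc), an angle of θ arcsec spans θ·d AU: s = 0.298 × 55.249 = 16.464 AU.
= 16.464 × 1.496 × 10⁸ km = 2.4630 × 10^9 km.

2.46 × 10^9 km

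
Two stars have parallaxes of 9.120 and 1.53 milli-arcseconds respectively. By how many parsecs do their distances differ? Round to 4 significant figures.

d_A = 1/0.009120″ = 109.65 pc; d_B = 1/0.001530″ = 653.59 pc.
|d_B − d_A| = |653.59 − 109.65| = 543.94 pc.

543.9 pc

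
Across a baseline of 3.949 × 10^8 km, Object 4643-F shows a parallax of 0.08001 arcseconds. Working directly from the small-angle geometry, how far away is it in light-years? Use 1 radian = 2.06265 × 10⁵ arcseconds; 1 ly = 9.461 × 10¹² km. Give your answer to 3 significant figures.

θ = 0.08001″ = 0.08001/206265 = 3.8790 × 10^-7 rad.
d = B/θ = (3.949 × 10^8) / (3.8790 × 10^-7) = 1.0180 × 10^15 km = (1.0180 × 10^15) / (9.461 × 10^12) ly = 107.6 ly.

108 ly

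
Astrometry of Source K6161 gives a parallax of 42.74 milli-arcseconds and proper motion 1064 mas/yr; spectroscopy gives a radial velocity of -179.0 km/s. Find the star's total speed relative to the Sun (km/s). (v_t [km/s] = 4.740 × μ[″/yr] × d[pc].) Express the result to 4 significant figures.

214.4 km/s

d = 1/p = 1/0.04274″ = 23.397 pc.
μ = 1064 mas/yr = 1.064 ″/yr.
v_t = 4.740 μ d = 4.740 × 1.064 × 23.397 = 118 km/s.
v = √(v_r² + v_t²) = √((-179.0)² + 118²) = √45965 = 214.39 km/s.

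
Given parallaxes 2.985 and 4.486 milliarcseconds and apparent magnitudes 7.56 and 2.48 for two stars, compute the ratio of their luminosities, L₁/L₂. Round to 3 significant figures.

d₁ = 1/p₁ = 1/0.002985″ = 335.01 pc; d₂ = 1/p₂ = 1/0.004486″ = 222.92 pc.
M₁ = m₁ − 5 log₁₀ d₁ + 5 = 7.56 − 12.6253 + 5 = -0.0653.
M₂ = 2.48 − 11.7407 + 5 = -4.2607.
L₁/L₂ = 10^(0.4(M₂ − M₁)) = 10^(0.4 × (-4.1954)) = 10^(-1.67816) = 0.020982.

L₁/L₂ = 0.0210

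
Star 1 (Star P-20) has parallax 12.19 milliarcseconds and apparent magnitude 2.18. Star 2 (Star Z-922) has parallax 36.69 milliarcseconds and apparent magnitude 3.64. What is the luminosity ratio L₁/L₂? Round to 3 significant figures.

L₁/L₂ = 34.8

d₁ = 1/p₁ = 1/0.01219″ = 82.034 pc; d₂ = 1/p₂ = 1/0.03669″ = 27.255 pc.
M₁ = m₁ − 5 log₁₀ d₁ + 5 = 2.18 − 9.5700 + 5 = -2.3900.
M₂ = 3.64 − 7.1772 + 5 = 1.4628.
L₁/L₂ = 10^(0.4(M₂ − M₁)) = 10^(0.4 × 3.8528) = 10^1.54112 = 34.763.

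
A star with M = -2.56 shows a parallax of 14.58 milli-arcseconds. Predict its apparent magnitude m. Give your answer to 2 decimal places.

m = 1.62

d = 1/p = 1/0.01458″ = 68.587 pc.
m − M = 5 log₁₀ d − 5 = 5 log₁₀(68.587) − 5 = 9.1812 − 5 = 4.1812.
m = M + (m − M) = -2.56 + 4.1812 = 1.62.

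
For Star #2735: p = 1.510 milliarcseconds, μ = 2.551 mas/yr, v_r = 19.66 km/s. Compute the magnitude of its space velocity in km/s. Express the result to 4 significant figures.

d = 1/p = 1/0.001510″ = 662.25 pc.
μ = 2.551 mas/yr = 0.002551 ″/yr.
v_t = 4.740 μ d = 4.740 × 0.002551 × 662.25 = 8.0078 km/s.
v = √(v_r² + v_t²) = √(19.66² + 8.0078²) = √450.64 = 21.228 km/s.

21.23 km/s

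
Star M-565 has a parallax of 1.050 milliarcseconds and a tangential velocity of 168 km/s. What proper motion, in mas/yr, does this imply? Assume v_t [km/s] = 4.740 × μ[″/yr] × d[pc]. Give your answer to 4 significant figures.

37.22 mas/yr

d = 1/p = 1/0.001050″ = 952.38 pc.
μ = v_t / (4.74 d) = 168 / (4.74 × 952.38) = 168 / 4514.3 = 0.037215 ″/yr = 37.215 mas/yr.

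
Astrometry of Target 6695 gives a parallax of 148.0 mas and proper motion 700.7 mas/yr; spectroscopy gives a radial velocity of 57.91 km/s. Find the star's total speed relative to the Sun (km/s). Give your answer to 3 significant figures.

62.1 km/s

d = 1/p = 1/0.1480″ = 6.7568 pc.
μ = 700.7 mas/yr = 0.7007 ″/yr.
v_t = 4.740 μ d = 4.740 × 0.7007 × 6.7568 = 22.441 km/s.
v = √(v_r² + v_t²) = √(57.91² + 22.441²) = √3857.17 = 62.106 km/s.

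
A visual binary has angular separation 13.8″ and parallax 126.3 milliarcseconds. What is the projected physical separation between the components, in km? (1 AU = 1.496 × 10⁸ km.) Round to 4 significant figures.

1.635 × 10^10 km

d = 1/p = 1/0.1263″ = 7.9177 pc.
At distance d (pc), an angle of θ arcsec spans θ·d AU: s = 13.8 × 7.9177 = 109.26 AU.
= 109.26 × 1.496 × 10⁸ km = 1.6345 × 10^10 km.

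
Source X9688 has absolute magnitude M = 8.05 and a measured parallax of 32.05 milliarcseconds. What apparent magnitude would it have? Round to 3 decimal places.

m = 10.521

d = 1/p = 1/0.03205″ = 31.201 pc.
m − M = 5 log₁₀ d − 5 = 5 log₁₀(31.201) − 5 = 7.4708 − 5 = 2.4708.
m = M + (m − M) = 8.05 + 2.4708 = 10.521.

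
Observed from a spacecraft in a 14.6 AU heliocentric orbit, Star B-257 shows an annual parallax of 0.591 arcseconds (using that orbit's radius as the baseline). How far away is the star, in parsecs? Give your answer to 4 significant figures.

With baseline B (in AU) and parallax p (in arcsec), d = B/p parsecs.
d = 14.6 / 0.591 = 24.704 pc.

24.70 pc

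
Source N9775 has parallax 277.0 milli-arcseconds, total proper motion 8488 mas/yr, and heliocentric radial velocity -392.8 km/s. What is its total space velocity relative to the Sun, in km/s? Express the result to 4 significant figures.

d = 1/p = 1/0.2770″ = 3.6101 pc.
μ = 8488 mas/yr = 8.488 ″/yr.
v_t = 4.740 μ d = 4.740 × 8.488 × 3.6101 = 145.25 km/s.
v = √(v_r² + v_t²) = √((-392.8)² + 145.25²) = √175389 = 418.79 km/s.

418.8 km/s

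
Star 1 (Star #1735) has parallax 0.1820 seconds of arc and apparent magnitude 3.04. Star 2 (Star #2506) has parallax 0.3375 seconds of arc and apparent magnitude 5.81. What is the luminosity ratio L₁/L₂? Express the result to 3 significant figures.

L₁/L₂ = 44.1

d₁ = 1/p₁ = 1/0.1820″ = 5.4945 pc; d₂ = 1/p₂ = 1/0.3375″ = 2.963 pc.
M₁ = m₁ − 5 log₁₀ d₁ + 5 = 3.04 − 3.6996 + 5 = 4.3404.
M₂ = 5.81 − 2.3587 + 5 = 8.4513.
L₁/L₂ = 10^(0.4(M₂ − M₁)) = 10^(0.4 × 4.1109) = 10^1.64436 = 44.092.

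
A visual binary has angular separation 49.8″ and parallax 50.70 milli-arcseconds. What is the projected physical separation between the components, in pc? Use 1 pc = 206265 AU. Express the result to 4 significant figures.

0.004762 pc

d = 1/p = 1/0.05070″ = 19.724 pc.
At distance d (pc), an angle of θ arcsec spans θ·d AU: s = 49.8 × 19.724 = 982.26 AU.
= 982.26 / 206265 = 0.0047621 pc.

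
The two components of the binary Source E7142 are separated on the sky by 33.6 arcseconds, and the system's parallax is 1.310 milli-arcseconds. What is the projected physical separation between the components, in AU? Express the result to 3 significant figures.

25600 AU

d = 1/p = 1/0.001310″ = 763.36 pc.
At distance d (pc), an angle of θ arcsec spans θ·d AU: s = 33.6 × 763.36 = 25649 AU.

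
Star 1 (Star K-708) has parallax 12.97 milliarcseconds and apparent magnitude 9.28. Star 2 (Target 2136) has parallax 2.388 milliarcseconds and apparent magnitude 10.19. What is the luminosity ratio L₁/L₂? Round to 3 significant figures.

d₁ = 1/p₁ = 1/0.01297″ = 77.101 pc; d₂ = 1/p₂ = 1/0.002388″ = 418.76 pc.
M₁ = m₁ − 5 log₁₀ d₁ + 5 = 9.28 − 9.4353 + 5 = 4.8447.
M₂ = 10.19 − 13.1098 + 5 = 2.0802.
L₁/L₂ = 10^(0.4(M₂ − M₁)) = 10^(0.4 × (-2.7645)) = 10^(-1.10580) = 0.078379.

L₁/L₂ = 0.0784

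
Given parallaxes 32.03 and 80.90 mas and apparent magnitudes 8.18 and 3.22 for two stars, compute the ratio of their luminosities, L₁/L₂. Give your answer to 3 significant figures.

L₁/L₂ = 0.0662

d₁ = 1/p₁ = 1/0.03203″ = 31.221 pc; d₂ = 1/p₂ = 1/0.08090″ = 12.361 pc.
M₁ = m₁ − 5 log₁₀ d₁ + 5 = 8.18 − 7.4722 + 5 = 5.7078.
M₂ = 3.22 − 5.4603 + 5 = 2.7597.
L₁/L₂ = 10^(0.4(M₂ − M₁)) = 10^(0.4 × (-2.9481)) = 10^(-1.17924) = 0.066185.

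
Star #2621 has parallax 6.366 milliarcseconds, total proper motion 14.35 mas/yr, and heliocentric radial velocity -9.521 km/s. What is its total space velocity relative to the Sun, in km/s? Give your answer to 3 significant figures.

d = 1/p = 1/0.006366″ = 157.08 pc.
μ = 14.35 mas/yr = 0.01435 ″/yr.
v_t = 4.740 μ d = 4.740 × 0.01435 × 157.08 = 10.684 km/s.
v = √(v_r² + v_t²) = √((-9.521)² + 10.684²) = √204.797 = 14.311 km/s.

14.3 km/s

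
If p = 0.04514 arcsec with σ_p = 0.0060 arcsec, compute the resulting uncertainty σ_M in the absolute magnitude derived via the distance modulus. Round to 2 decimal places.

σ_M = 0.29 mag

M = m − 5 log₁₀ d + 5 = m + 5 log₁₀ p + 5, so ∂M/∂p = 5/(p ln 10).
σ_M = (5/ln 10) · (σ_p/p) = 2.1715 × 0.0060/0.04514 = 2.1715 × 0.13292 = 0.28864.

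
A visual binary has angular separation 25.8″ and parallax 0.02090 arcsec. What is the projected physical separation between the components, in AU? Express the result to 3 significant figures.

1230 AU

d = 1/p = 1/0.02090″ = 47.847 pc.
At distance d (pc), an angle of θ arcsec spans θ·d AU: s = 25.8 × 47.847 = 1234.5 AU.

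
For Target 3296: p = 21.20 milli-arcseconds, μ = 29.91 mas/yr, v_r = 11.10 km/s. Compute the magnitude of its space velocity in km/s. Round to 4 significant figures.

12.96 km/s

d = 1/p = 1/0.02120″ = 47.17 pc.
μ = 29.91 mas/yr = 0.02991 ″/yr.
v_t = 4.740 μ d = 4.740 × 0.02991 × 47.17 = 6.6875 km/s.
v = √(v_r² + v_t²) = √(11.10² + 6.6875²) = √167.933 = 12.959 km/s.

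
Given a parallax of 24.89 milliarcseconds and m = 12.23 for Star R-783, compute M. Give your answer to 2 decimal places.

M = 9.21

d = 1/p = 1/0.02489″ = 40.177 pc.
m − M = 5 log₁₀(40.177) − 5 = 8.0199 − 5 = 3.0199.
M = m − (m − M) = 12.23 − 3.0199 = 9.21.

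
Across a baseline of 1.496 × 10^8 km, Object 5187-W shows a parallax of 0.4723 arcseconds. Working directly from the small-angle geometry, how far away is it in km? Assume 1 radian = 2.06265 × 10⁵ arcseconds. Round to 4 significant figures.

6.533 × 10^13 km

θ = 0.4723″ = 0.4723/206265 = 2.2898 × 10^-6 rad.
d = B/θ = (1.496 × 10^8) / (2.2898 × 10^-6) = 6.5333 × 10^13 km.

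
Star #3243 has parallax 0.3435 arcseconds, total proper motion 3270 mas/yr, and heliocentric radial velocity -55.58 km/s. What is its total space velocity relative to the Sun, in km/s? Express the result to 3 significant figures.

71.6 km/s

d = 1/p = 1/0.3435″ = 2.9112 pc.
μ = 3270 mas/yr = 3.270 ″/yr.
v_t = 4.740 μ d = 4.740 × 3.270 × 2.9112 = 45.123 km/s.
v = √(v_r² + v_t²) = √((-55.58)² + 45.123²) = √5125.22 = 71.591 km/s.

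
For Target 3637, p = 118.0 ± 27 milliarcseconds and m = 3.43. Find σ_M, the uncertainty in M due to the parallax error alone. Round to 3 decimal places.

σ_M = 0.497 mag

M = m − 5 log₁₀ d + 5 = m + 5 log₁₀ p + 5, so ∂M/∂p = 5/(p ln 10).
σ_M = (5/ln 10) · (σ_p/p) = 2.1715 × 27/118.0 = 2.1715 × 0.22881 = 0.49686.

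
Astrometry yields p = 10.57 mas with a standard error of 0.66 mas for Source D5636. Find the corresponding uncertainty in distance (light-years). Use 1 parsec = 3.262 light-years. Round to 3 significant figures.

19.3 ly

d = 1/p, so σ_d = σ_p / p².
σ_d = 0.000660 / (0.01057)² = 0.000660 / 0.00011172 = 5.9076 pc = 5.9076 × 3.262 ly = 19.271 ly.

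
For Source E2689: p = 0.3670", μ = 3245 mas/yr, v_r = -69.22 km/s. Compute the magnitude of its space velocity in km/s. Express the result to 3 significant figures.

80.9 km/s

d = 1/p = 1/0.3670″ = 2.7248 pc.
μ = 3245 mas/yr = 3.245 ″/yr.
v_t = 4.740 μ d = 4.740 × 3.245 × 2.7248 = 41.911 km/s.
v = √(v_r² + v_t²) = √((-69.22)² + 41.911²) = √6547.94 = 80.919 km/s.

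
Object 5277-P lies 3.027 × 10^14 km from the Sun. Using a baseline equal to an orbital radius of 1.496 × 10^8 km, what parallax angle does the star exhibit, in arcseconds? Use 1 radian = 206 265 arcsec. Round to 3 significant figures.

θ ≈ B/d = (1.496 × 10^8) / (3.027 × 10^14) = 4.9422 × 10^-7 rad.
In arcseconds: 4.9422 × 10^-7 × 206265 = 0.10194″.

0.102 arcsec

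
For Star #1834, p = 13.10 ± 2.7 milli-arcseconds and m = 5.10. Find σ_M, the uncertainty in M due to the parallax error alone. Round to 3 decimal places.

M = m − 5 log₁₀ d + 5 = m + 5 log₁₀ p + 5, so ∂M/∂p = 5/(p ln 10).
σ_M = (5/ln 10) · (σ_p/p) = 2.1715 × 2.7/13.10 = 2.1715 × 0.20611 = 0.44757.

σ_M = 0.448 mag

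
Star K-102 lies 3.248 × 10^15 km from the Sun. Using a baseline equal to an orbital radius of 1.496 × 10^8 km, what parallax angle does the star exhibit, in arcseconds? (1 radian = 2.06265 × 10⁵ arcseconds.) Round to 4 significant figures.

θ ≈ B/d = (1.496 × 10^8) / (3.248 × 10^15) = 4.6059 × 10^-8 rad.
In arcseconds: 4.6059 × 10^-8 × 206265 = 0.0095004″.

0.009500 arcsec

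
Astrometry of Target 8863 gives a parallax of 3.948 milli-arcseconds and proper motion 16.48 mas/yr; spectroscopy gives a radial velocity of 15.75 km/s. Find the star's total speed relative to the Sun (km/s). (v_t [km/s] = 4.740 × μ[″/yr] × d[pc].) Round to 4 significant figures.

25.29 km/s

d = 1/p = 1/0.003948″ = 253.29 pc.
μ = 16.48 mas/yr = 0.01648 ″/yr.
v_t = 4.740 μ d = 4.740 × 0.01648 × 253.29 = 19.786 km/s.
v = √(v_r² + v_t²) = √(15.75² + 19.786²) = √639.548 = 25.289 km/s.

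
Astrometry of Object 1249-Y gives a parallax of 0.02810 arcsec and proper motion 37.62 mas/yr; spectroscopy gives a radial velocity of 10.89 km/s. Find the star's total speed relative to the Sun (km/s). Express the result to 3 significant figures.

d = 1/p = 1/0.02810″ = 35.587 pc.
μ = 37.62 mas/yr = 0.03762 ″/yr.
v_t = 4.740 μ d = 4.740 × 0.03762 × 35.587 = 6.3458 km/s.
v = √(v_r² + v_t²) = √(10.89² + 6.3458²) = √158.861 = 12.604 km/s.

12.6 km/s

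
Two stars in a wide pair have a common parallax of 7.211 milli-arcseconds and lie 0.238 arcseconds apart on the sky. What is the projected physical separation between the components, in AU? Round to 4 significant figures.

33.01 AU

d = 1/p = 1/0.007211″ = 138.68 pc.
At distance d (pc), an angle of θ arcsec spans θ·d AU: s = 0.238 × 138.68 = 33.006 AU.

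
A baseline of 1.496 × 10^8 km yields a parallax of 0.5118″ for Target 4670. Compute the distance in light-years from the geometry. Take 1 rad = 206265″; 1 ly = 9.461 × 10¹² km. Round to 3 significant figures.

6.37 ly

θ = 0.5118″ = 0.5118/206265 = 2.4813 × 10^-6 rad.
d = B/θ = (1.496 × 10^8) / (2.4813 × 10^-6) = 6.0291 × 10^13 km = (6.0291 × 10^13) / (9.461 × 10^12) ly = 6.3726 ly.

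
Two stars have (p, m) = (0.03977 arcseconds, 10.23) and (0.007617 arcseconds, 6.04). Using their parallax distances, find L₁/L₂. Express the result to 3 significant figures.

L₁/L₂ = 0.000773

d₁ = 1/p₁ = 1/0.03977″ = 25.145 pc; d₂ = 1/p₂ = 1/0.007617″ = 131.29 pc.
M₁ = m₁ − 5 log₁₀ d₁ + 5 = 10.23 − 7.0023 + 5 = 8.2277.
M₂ = 6.04 − 10.5912 + 5 = 0.4488.
L₁/L₂ = 10^(0.4(M₂ − M₁)) = 10^(0.4 × (-7.7789)) = 10^(-3.11156) = 0.00077346.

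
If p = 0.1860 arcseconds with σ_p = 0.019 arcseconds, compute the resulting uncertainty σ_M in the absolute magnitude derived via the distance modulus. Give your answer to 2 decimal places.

σ_M = 0.22 mag

M = m − 5 log₁₀ d + 5 = m + 5 log₁₀ p + 5, so ∂M/∂p = 5/(p ln 10).
σ_M = (5/ln 10) · (σ_p/p) = 2.1715 × 0.019/0.1860 = 2.1715 × 0.10215 = 0.22182.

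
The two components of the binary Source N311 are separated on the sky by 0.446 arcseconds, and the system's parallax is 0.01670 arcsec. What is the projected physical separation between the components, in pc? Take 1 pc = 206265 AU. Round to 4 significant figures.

0.0001295 pc

d = 1/p = 1/0.01670″ = 59.88 pc.
At distance d (pc), an angle of θ arcsec spans θ·d AU: s = 0.446 × 59.88 = 26.706 AU.
= 26.706 / 206265 = 0.00012947 pc.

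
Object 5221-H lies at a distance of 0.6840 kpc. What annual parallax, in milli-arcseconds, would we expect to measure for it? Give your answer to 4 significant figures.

d = 0.6840 kpc = 684 pc.
p = 1/d = 1/684 = 0.001462 arcsec.
= 0.001462 × 1000 = 1.462 mas.

1.462 mas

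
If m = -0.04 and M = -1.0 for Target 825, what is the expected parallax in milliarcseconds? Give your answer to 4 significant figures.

64.27 mas

m − M = -0.04 − (-1.0) = 0.96.
d = 10^((m−M)/5 + 1) = 10^1.192 = 15.56 pc.
p = 1/d = 1/15.56 = 0.064267 arcsec = 64.267 mas.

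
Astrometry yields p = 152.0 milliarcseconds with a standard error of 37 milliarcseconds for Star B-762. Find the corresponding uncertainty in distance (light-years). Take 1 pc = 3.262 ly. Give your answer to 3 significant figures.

5.22 ly

d = 1/p, so σ_d = σ_p / p².
σ_d = 0.0370 / (0.1520)² = 0.0370 / 0.023104 = 1.6015 pc = 1.6015 × 3.262 ly = 5.2241 ly.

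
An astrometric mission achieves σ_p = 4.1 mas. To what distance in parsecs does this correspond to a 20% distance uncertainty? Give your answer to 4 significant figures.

48.78 pc

σ_d/d = σ_p/p, so the condition is σ_p/p ≤ 0.20, i.e. p ≥ σ_p/0.20.
p_min = 4.1/0.20 = 20.5 mas = 0.0205 arcsec.
d_max = 1/p_min = 1/0.0205 = 48.78 pc.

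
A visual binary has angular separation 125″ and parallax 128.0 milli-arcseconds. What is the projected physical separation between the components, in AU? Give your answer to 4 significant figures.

d = 1/p = 1/0.1280″ = 7.8125 pc.
At distance d (pc), an angle of θ arcsec spans θ·d AU: s = 125 × 7.8125 = 976.56 AU.

976.6 AU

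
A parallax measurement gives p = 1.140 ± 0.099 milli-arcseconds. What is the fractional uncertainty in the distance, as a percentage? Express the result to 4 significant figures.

8.684%

For d = 1/p, |σ_d/d| = |σ_p/p|.
σ_p/p = 0.099 / 1.140 = 0.086842 = 8.6842%.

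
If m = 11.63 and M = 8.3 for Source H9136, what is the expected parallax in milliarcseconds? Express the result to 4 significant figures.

21.58 mas

m − M = 11.63 − 8.3 = 3.33.
d = 10^((m−M)/5 + 1) = 10^1.666 = 46.345 pc.
p = 1/d = 1/46.345 = 0.021577 arcsec = 21.577 mas.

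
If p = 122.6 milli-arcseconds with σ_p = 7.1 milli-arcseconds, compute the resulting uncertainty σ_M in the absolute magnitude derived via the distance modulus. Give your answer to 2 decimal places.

M = m − 5 log₁₀ d + 5 = m + 5 log₁₀ p + 5, so ∂M/∂p = 5/(p ln 10).
σ_M = (5/ln 10) · (σ_p/p) = 2.1715 × 7.1/122.6 = 2.1715 × 0.057912 = 0.12576.

σ_M = 0.13 mag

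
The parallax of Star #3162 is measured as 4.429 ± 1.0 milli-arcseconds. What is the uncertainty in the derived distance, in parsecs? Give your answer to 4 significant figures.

50.98 pc

d = 1/p, so σ_d = σ_p / p².
σ_d = 0.00100 / (0.004429)² = 0.00100 / 0.000019616 = 50.979 pc.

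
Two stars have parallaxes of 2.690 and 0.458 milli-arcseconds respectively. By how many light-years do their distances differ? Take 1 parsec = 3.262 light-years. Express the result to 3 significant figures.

d_A = 1/0.002690″ = 371.75 pc; d_B = 1/0.0004580″ = 2183.4 pc.
|d_B − d_A| = |2183.4 − 371.75| = 1811.7 pc = 1811.7 × 3.262 ly = 5909.8 ly.

5910 ly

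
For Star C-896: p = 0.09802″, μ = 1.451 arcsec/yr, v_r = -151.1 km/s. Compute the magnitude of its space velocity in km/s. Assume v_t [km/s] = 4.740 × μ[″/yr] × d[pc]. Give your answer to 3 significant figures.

d = 1/p = 1/0.09802″ = 10.202 pc.
v_t = 4.740 μ d = 4.740 × 1.451 × 10.202 = 70.167 km/s.
v = √(v_r² + v_t²) = √((-151.1)² + 70.167²) = √27754.6 = 166.6 km/s.

167 km/s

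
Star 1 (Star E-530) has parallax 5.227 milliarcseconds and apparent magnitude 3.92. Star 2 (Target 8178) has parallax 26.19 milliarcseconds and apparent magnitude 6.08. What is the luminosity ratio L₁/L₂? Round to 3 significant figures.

d₁ = 1/p₁ = 1/0.005227″ = 191.31 pc; d₂ = 1/p₂ = 1/0.02619″ = 38.183 pc.
M₁ = m₁ − 5 log₁₀ d₁ + 5 = 3.92 − 11.4087 + 5 = -2.4887.
M₂ = 6.08 − 7.9094 + 5 = 3.1706.
L₁/L₂ = 10^(0.4(M₂ − M₁)) = 10^(0.4 × 5.6593) = 10^2.26372 = 183.54.

L₁/L₂ = 184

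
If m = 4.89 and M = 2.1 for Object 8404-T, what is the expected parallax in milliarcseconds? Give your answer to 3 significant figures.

m − M = 4.89 − 2.1 = 2.79.
d = 10^((m−M)/5 + 1) = 10^1.558 = 36.141 pc.
p = 1/d = 1/36.141 = 0.027669 arcsec = 27.669 mas.

27.7 mas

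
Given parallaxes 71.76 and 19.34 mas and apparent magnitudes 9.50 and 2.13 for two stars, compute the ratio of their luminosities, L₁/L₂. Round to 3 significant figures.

d₁ = 1/p₁ = 1/0.07176″ = 13.935 pc; d₂ = 1/p₂ = 1/0.01934″ = 51.706 pc.
M₁ = m₁ − 5 log₁₀ d₁ + 5 = 9.50 − 5.7205 + 5 = 8.7795.
M₂ = 2.13 − 8.5677 + 5 = -1.4377.
L₁/L₂ = 10^(0.4(M₂ − M₁)) = 10^(0.4 × (-10.2172)) = 10^(-4.08688) = 0.000081869.

L₁/L₂ = 8.19 × 10^-5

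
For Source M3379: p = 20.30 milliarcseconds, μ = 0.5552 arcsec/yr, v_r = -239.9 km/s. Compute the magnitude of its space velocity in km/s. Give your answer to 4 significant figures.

d = 1/p = 1/0.02030″ = 49.261 pc.
v_t = 4.740 μ d = 4.740 × 0.5552 × 49.261 = 129.64 km/s.
v = √(v_r² + v_t²) = √((-239.9)² + 129.64²) = √74358.5 = 272.69 km/s.

272.7 km/s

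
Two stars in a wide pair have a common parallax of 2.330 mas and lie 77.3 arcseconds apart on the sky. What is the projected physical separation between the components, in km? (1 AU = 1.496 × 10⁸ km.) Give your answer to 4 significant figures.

d = 1/p = 1/0.002330″ = 429.18 pc.
At distance d (pc), an angle of θ arcsec spans θ·d AU: s = 77.3 × 429.18 = 33176 AU.
= 33176 × 1.496 × 10⁸ km = 4.9631 × 10^12 km.

4.963 × 10^12 km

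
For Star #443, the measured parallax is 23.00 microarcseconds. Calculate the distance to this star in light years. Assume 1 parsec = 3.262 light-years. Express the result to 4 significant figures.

p = 23.00 microarcseconds = 0.00002300 arcsec.
d = 1/p = 1/0.00002300 = 43478 pc.
In light-years: 43478 × 3.262 = 1.4183 × 10^5 ly.

141800 light years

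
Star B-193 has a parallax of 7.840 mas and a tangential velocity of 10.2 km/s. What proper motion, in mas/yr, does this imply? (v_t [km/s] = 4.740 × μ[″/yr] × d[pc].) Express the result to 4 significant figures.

16.87 mas/yr

d = 1/p = 1/0.007840″ = 127.55 pc.
μ = v_t / (4.74 d) = 10.2 / (4.74 × 127.55) = 10.2 / 604.59 = 0.016871 ″/yr = 16.871 mas/yr.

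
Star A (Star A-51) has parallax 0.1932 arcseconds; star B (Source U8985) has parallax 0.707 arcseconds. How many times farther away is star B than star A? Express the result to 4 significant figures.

0.2733

Since d = 1/p, d_B/d_A = p_A/p_B.
= 0.1932 / 0.707 = 0.27327.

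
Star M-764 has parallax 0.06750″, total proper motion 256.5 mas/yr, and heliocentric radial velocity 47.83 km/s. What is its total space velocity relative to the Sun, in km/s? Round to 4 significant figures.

d = 1/p = 1/0.06750″ = 14.815 pc.
μ = 256.5 mas/yr = 0.2565 ″/yr.
v_t = 4.740 μ d = 4.740 × 0.2565 × 14.815 = 18.012 km/s.
v = √(v_r² + v_t²) = √(47.83² + 18.012²) = √2612.14 = 51.109 km/s.

51.11 km/s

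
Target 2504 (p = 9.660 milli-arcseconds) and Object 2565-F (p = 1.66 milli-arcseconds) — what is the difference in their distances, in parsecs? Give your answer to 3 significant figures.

499 pc

d_A = 1/0.009660″ = 103.52 pc; d_B = 1/0.001660″ = 602.41 pc.
|d_B − d_A| = |602.41 − 103.52| = 498.89 pc.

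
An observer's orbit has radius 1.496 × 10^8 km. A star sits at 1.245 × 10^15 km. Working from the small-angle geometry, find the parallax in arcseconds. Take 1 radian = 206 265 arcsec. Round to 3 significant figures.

0.0248 arcsec

θ ≈ B/d = (1.496 × 10^8) / (1.245 × 10^15) = 1.2016 × 10^-7 rad.
In arcseconds: 1.2016 × 10^-7 × 206265 = 0.024785″.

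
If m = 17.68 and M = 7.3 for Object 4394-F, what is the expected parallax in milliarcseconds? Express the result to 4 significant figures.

m − M = 17.68 − 7.3 = 10.38.
d = 10^((m−M)/5 + 1) = 10^3.076 = 1191.2 pc.
p = 1/d = 1/1191.2 = 0.00083949 arcsec = 0.83949 mas.

0.8395 mas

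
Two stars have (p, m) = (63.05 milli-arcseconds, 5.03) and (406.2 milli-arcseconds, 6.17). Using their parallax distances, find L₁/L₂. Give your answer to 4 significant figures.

L₁/L₂ = 118.6

d₁ = 1/p₁ = 1/0.06305″ = 15.86 pc; d₂ = 1/p₂ = 1/0.4062″ = 2.4618 pc.
M₁ = m₁ − 5 log₁₀ d₁ + 5 = 5.03 − 6.0015 + 5 = 4.0285.
M₂ = 6.17 − 1.9563 + 5 = 9.2137.
L₁/L₂ = 10^(0.4(M₂ − M₁)) = 10^(0.4 × 5.1852) = 10^2.07408 = 118.6.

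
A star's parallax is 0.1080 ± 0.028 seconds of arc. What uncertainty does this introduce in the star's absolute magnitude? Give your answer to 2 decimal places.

M = m − 5 log₁₀ d + 5 = m + 5 log₁₀ p + 5, so ∂M/∂p = 5/(p ln 10).
σ_M = (5/ln 10) · (σ_p/p) = 2.1715 × 0.028/0.1080 = 2.1715 × 0.25926 = 0.56298.

σ_M = 0.56 mag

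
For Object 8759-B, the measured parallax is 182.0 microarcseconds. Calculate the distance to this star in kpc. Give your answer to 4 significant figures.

5.495 kpc

p = 182.0 microarcseconds = 0.0001820 arcsec.
d = 1/p = 1/0.0001820 = 5494.5 pc.
= 5.4945 kpc.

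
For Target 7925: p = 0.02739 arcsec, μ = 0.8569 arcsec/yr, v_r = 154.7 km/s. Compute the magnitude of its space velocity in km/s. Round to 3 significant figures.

d = 1/p = 1/0.02739″ = 36.51 pc.
v_t = 4.740 μ d = 4.740 × 0.8569 × 36.51 = 148.29 km/s.
v = √(v_r² + v_t²) = √(154.7² + 148.29²) = √45922 = 214.29 km/s.

214 km/s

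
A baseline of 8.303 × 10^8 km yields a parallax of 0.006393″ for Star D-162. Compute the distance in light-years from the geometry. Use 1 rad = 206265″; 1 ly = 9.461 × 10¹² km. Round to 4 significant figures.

2832 ly

θ = 0.006393″ = 0.006393/206265 = 3.0994 × 10^-8 rad.
d = B/θ = (8.303 × 10^8) / (3.0994 × 10^-8) = 2.6789 × 10^16 km = (2.6789 × 10^16) / (9.461 × 10^12) ly = 2831.5 ly.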